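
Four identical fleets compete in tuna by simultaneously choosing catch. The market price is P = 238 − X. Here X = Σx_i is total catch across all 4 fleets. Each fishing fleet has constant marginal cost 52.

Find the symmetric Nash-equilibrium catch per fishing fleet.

37.2

A representative fishing fleet's profit is π_i = x_i(238 − X) − 52x_i, with X = x_i + Σ_{j≠i} x_j.
First-order condition: 186 − 2x_i − Σ_{j≠i} x_j = 0.
In a symmetric equilibrium every fishing fleet chooses the same x, so Σ_{j≠i} x_j = 3x. The condition becomes 186 − 5x = 0, giving x = 186/5 = 37.2.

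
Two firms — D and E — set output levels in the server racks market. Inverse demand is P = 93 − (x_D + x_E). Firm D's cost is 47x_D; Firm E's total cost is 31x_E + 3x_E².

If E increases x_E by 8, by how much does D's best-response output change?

Firm D's profit: π = x_D(93 − (x_D + x_E)) − 47x_D.
∂π/∂x_D = 46 − 2x_D − x_E = 0, so x_D = 23 − 0.5x_E.
The reaction-function slope is −0.5, so an 8-unit rise in x_E moves x_D by −0.5 × 8 = −4. D's best response falls — the actions are strategic substitutes.

-4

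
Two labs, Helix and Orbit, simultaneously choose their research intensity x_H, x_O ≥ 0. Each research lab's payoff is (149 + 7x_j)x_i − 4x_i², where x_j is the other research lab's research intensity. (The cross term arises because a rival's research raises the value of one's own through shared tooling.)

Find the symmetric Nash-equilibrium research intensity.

Helix's payoff is (149 + 7x_O)x_H − 4x_H².
∂π/∂x_H = 149 + 7x_O − 8x_H = 0, so x_H = 18.625 + 0.875x_O.
Setting x_H = x_O in the reaction function: x_H = 18.625 + 0.875x_H, so x_H = 18.625 / 0.125 = 149.

149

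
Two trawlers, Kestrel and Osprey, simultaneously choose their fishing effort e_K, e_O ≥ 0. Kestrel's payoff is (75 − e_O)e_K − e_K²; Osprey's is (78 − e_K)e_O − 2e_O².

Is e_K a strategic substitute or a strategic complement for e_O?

strategic substitutes

Expanding Kestrel's payoff: 75e_K − e_Oe_K − e_K².
∂π/∂e_K = 75 − e_O − 2e_K = 0, so e_K = 37.5 − 0.5e_O.
The best-response slope de_K/de_O = −0.5 < 0: the reaction function is downward-sloping, so the choices are strategic substitutes.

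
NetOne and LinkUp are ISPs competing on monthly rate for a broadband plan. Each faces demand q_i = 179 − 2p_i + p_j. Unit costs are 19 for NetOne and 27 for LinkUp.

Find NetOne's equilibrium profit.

NetOne's profit: π = (p_{NetOne} − 19)(179 − 2p_{NetOne} + p_{LinkUp}).
∂π/∂p_{NetOne} = 217 − 4p_{NetOne} + p_{LinkUp} = 0 ⇒ p_{NetOne} = 54.25 + 0.25p_{LinkUp}.
Similarly p_{LinkUp} = 58.25 + 0.25p_{NetOne}.
Solving the two reaction functions simultaneously: (1 − (0.25)(0.25))p_{NetOne} = 54.25 + 0.25·58.25, so 0.9375p_{NetOne} = 68.8125 and p_{NetOne} = 73.4.
Then p_{LinkUp} = 58.25 + 0.25·73.4 = 76.6.
q_{NetOne} = 179 − 2·73.4 + 76.6 = 108.8.
Profit = (73.4 − 19)·108.8 = 5918.72.

5918.72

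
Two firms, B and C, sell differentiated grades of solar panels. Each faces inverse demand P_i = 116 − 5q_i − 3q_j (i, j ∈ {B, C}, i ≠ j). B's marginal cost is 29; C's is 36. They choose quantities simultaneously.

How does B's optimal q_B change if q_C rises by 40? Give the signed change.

-12

Firm B's profit: π = q_B(116 − 5q_B − 3q_C) − 29q_B.
∂π/∂q_B = 87 − 10q_B − 3q_C = 0 ⇒ q_B = 8.7 − 0.3q_C.
The reaction-function slope is −0.3, so a 40-unit rise in q_C moves q_B by −0.3 × 40 = −12. B's best response falls — the actions are strategic substitutes.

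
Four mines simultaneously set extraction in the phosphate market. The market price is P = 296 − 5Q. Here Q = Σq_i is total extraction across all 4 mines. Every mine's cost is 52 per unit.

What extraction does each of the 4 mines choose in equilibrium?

A representative mine's profit is π_i = q_i(296 − 5Q) − 52q_i, with Q = q_i + Σ_{j≠i} q_j.
First-order condition: 244 − 10q_i − 5Σ_{j≠i} q_j = 0.
With identical mines, set every q_j = q: then 244 − 10q − 15q = 0, i.e. q = 244/25 = 9.76.

9.76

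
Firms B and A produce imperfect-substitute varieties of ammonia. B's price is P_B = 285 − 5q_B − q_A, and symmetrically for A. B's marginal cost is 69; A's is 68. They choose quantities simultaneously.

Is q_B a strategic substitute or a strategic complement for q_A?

strategic substitutes

Firm B's profit: π = q_B(285 − 5q_B − q_A) − 69q_B.
∂π/∂q_B = 216 − 10q_B − q_A = 0 ⇒ q_B = 21.6 − 0.1q_A.
The best-response slope dq_B/dq_A = −0.1 < 0: the reaction function is downward-sloping, so the choices are strategic substitutes.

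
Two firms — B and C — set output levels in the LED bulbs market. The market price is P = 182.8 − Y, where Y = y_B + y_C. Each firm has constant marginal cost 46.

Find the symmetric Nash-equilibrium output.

45.6

Firm B's profit: π = y_B(182.8 − (y_B + y_C)) − 46y_B.
∂π/∂y_B = 136.8 − 2y_B − y_C = 0, so y_B = 68.4 − 0.5y_C.
Setting y_B = y_C in the reaction function: y_B = 68.4 − 0.5y_B, so y_B = 68.4 / 1.5 = 45.6.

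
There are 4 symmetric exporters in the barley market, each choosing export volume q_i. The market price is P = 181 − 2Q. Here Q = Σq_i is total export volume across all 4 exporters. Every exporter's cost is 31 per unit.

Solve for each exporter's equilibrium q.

A representative exporter's profit is π_i = q_i(181 − 2Q) − 31q_i, with Q = q_i + Σ_{j≠i} q_j.
First-order condition: 150 − 4q_i − 2Σ_{j≠i} q_j = 0.
With identical exporters, set every q_j = q: then 150 − 4q − 6q = 0, i.e. q = 150/10 = 15.

15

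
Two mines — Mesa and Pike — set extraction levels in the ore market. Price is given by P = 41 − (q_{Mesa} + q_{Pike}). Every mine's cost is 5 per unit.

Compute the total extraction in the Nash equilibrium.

24

Mine Mesa's profit: π = q_{Mesa}(41 − (q_{Mesa} + q_{Pike})) − 5q_{Mesa}.
∂π/∂q_{Mesa} = 36 − 2q_{Mesa} − q_{Pike} = 0, so q_{Mesa} = 18 − 0.5q_{Pike}.
Setting q_{Mesa} = q_{Pike} in the reaction function: q_{Mesa} = 18 − 0.5q_{Mesa}, so q_{Mesa} = 18 / 1.5 = 12.
Total extraction: 12 + 12 = 24.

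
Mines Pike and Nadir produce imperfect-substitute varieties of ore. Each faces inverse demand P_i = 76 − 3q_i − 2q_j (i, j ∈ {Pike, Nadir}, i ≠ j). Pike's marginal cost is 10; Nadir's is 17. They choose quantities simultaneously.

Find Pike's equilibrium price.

Mine Pike's profit: π = q_{Pike}(76 − 3q_{Pike} − 2q_{Nadir}) − 10q_{Pike}.
∂π/∂q_{Pike} = 66 − 6q_{Pike} − 2q_{Nadir} = 0 ⇒ q_{Pike} = 11 − (1/3)q_{Nadir}.
Similarly q_{Nadir} = 59/6 − (1/3)q_{Pike}.
Plugging q_{Nadir} into Pike's best response: q_{Pike} = 11 − (1/3)(59/6 − (1/3)q_{Pike}) ⇒ (8/9)q_{Pike} = 139/18, so q_{Pike} = 8.6875.
Then q_{Nadir} = 59/6 − (1/3)·8.6875 = 6.9375.
P_{Pike} = 76 − 3·8.6875 − 2·6.9375 = 36.0625.

36.0625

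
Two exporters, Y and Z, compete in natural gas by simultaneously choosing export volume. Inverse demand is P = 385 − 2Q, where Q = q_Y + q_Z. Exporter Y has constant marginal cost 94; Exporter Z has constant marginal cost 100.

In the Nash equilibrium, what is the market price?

193

Exporter Y's profit: π = q_Y(385 − 2(q_Y + q_Z)) − 94q_Y.
∂π/∂q_Y = 291 − 4q_Y − 2q_Z = 0, so q_Y = 72.75 − 0.5q_Z.
By the same steps for Z: q_Z = 71.25 − 0.5q_Y.
Plugging q_Z into Y's best response: q_Y = 72.75 − 0.5(71.25 − 0.5q_Y) ⇒ 0.75q_Y = 37.125, so q_Y = 49.5.
Then q_Z = 71.25 − 0.5·49.5 = 46.5.
Equilibrium price: P = 385 − 2·96 = 193.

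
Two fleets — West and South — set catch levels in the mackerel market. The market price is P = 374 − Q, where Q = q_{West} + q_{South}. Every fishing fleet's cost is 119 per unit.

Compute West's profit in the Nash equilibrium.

7225

Fishing fleet West's profit: π = q_{West}(374 − (q_{West} + q_{South})) − 119q_{West}.
∂π/∂q_{West} = 255 − 2q_{West} − q_{South} = 0, so q_{West} = 127.5 − 0.5q_{South}.
The game is symmetric, so in equilibrium q_{South} = q_{West}: the reaction function gives 1.5q_{West} = 127.5, hence q_{West} = 85.
Price P = 374 − 170 = 204.
West's profit: (204 − 119)·85 = 7225.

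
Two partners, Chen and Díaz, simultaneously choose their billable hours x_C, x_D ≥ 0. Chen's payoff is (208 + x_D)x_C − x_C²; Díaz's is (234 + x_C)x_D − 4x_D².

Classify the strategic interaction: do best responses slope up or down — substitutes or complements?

Expanding Chen's payoff: 208x_C + x_Dx_C − x_C².
∂π/∂x_C = 208 + x_D − 2x_C = 0, so x_C = 104 + 0.5x_D.
The best-response slope dx_C/dx_D = 0.5 > 0: the reaction function is upward-sloping, so the choices are strategic complements.

strategic complements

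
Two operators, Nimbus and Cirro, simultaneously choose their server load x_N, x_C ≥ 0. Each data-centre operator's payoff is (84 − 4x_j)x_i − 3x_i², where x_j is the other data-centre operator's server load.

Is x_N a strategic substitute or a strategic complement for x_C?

Nimbus's payoff is (84 − 4x_C)x_N − 3x_N².
∂π/∂x_N = 84 − 4x_C − 6x_N = 0, so x_N = 14 − (2/3)x_C.
The best-response slope dx_N/dx_C = −2/3 < 0: the reaction function is downward-sloping, so the choices are strategic substitutes.

strategic substitutes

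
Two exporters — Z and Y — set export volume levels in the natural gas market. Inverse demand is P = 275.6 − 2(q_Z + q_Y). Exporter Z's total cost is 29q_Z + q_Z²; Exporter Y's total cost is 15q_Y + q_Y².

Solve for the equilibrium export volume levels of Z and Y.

Exporter Z's profit: π = q_Z(275.6 − 2(q_Z + q_Y)) − 29q_Z − q_Z².
∂π/∂q_Z = 246.6 − 6q_Z − 2q_Y = 0, so q_Z = 41.1 − (1/3)q_Y.
By the same steps for Y: q_Y = 1303/30 − (1/3)q_Z.
Substituting the second reaction function into the first: q_Z = 41.1 − (1/3)(1303/30 − (1/3)q_Z), which gives (8/9)q_Z = 1198/45 ⇒ q_Z = 29.95.
Then q_Y = 1303/30 − (1/3)·29.95 = 33.45.

29.95, 33.45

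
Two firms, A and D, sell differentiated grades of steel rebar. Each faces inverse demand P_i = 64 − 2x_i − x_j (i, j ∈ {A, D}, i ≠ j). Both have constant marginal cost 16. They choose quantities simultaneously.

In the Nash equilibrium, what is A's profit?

Firm A's profit: π = x_A(64 − 2x_A − x_D) − 16x_A.
∂π/∂x_A = 48 − 4x_A − x_D = 0 ⇒ x_A = 12 − 0.25x_D.
The game is symmetric, so in equilibrium x_D = x_A: the reaction function gives 1.25x_A = 12, hence x_A = 9.6.
P_A = 64 − 2·9.6 − 9.6 = 35.2.
Profit = (35.2 − 16)·9.6 = 184.32.

184.32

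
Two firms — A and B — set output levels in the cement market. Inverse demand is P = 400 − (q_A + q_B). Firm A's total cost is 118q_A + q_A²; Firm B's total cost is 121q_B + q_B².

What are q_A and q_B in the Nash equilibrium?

Firm A's profit: π = q_A(400 − (q_A + q_B)) − 118q_A − q_A².
∂π/∂q_A = 282 − 4q_A − q_B = 0, so q_A = 70.5 − 0.25q_B.
By the same steps for B: q_B = 69.75 − 0.25q_A.
Solving the two reaction functions simultaneously: (1 − (−0.25)(−0.25))q_A = 70.5 − 0.25·69.75, so 0.9375q_A = 53.0625 and q_A = 56.6.
Then q_B = 69.75 − 0.25·56.6 = 55.6.

56.6, 55.6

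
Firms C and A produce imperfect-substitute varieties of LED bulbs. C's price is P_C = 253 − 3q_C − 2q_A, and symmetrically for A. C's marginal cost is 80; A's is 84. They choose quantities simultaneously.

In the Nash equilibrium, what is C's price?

145.625

Firm C's profit: π = q_C(253 − 3q_C − 2q_A) − 80q_C.
∂π/∂q_C = 173 − 6q_C − 2q_A = 0 ⇒ q_C = 173/6 − (1/3)q_A.
Similarly q_A = 169/6 − (1/3)q_C.
Plugging q_A into C's best response: q_C = 173/6 − (1/3)(169/6 − (1/3)q_C) ⇒ (8/9)q_C = 175/9, so q_C = 21.875.
Then q_A = 169/6 − (1/3)·21.875 = 20.875.
P_C = 253 − 3·21.875 − 2·20.875 = 145.625.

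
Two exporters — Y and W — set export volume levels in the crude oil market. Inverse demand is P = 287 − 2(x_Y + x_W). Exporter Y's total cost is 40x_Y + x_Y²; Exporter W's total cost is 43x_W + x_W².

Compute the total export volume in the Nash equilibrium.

Exporter Y's profit: π = x_Y(287 − 2(x_Y + x_W)) − 40x_Y − x_Y².
∂π/∂x_Y = 247 − 6x_Y − 2x_W = 0, so x_Y = 247/6 − (1/3)x_W.
By the same steps for W: x_W = 122/3 − (1/3)x_Y.
Plugging x_W into Y's best response: x_Y = 247/6 − (1/3)(122/3 − (1/3)x_Y) ⇒ (8/9)x_Y = 497/18, so x_Y = 31.0625.
Then x_W = 122/3 − (1/3)·31.0625 = 30.3125.
Total export volume: 31.0625 + 30.3125 = 61.375.

61.375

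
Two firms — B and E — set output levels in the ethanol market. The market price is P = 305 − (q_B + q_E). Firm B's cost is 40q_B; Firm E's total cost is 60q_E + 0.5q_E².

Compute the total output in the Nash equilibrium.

155

Firm B's profit: π = q_B(305 − (q_B + q_E)) − 40q_B.
∂π/∂q_B = 265 − 2q_B − q_E = 0, so q_B = 132.5 − 0.5q_E.
For E: ∂π/∂q_E = 245 − 3q_E − q_B = 0 ⇒ q_E = 245/3 − (1/3)q_B.
Plugging q_E into B's best response: q_B = 132.5 − 0.5(245/3 − (1/3)q_B) ⇒ (5/6)q_B = 275/3, so q_B = 110.
Then q_E = 245/3 − (1/3)·110 = 45.
Total output: 110 + 45 = 155.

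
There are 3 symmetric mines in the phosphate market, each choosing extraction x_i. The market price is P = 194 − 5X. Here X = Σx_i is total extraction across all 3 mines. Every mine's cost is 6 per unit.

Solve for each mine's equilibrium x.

A representative mine's profit is π_i = x_i(194 − 5X) − 6x_i, with X = x_i + Σ_{j≠i} x_j.
First-order condition: 188 − 10x_i − 5Σ_{j≠i} x_j = 0.
In a symmetric equilibrium every mine chooses the same x, so Σ_{j≠i} x_j = 2x. The condition becomes 188 − 20x = 0, giving x = 188/20 = 9.4.

9.4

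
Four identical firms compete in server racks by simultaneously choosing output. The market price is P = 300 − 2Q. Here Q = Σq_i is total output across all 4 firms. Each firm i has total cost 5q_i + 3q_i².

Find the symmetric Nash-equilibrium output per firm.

A representative firm's profit is π_i = q_i(300 − 2Q) − 5q_i − 3q_i², with Q = q_i + Σ_{j≠i} q_j.
First-order condition: 295 − 10q_i − 2Σ_{j≠i} q_j = 0.
In a symmetric equilibrium every firm chooses the same q, so Σ_{j≠i} q_j = 3q. The condition becomes 295 − 16q = 0, giving q = 295/16 = 18.4375.

18.4375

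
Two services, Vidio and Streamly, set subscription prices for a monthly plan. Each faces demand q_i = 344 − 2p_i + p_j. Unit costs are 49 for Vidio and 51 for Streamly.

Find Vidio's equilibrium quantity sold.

197.2

Vidio's profit: π = (p_{Vidio} − 49)(344 − 2p_{Vidio} + p_{Streamly}).
∂π/∂p_{Vidio} = 442 − 4p_{Vidio} + p_{Streamly} = 0 ⇒ p_{Vidio} = 110.5 + 0.25p_{Streamly}.
Similarly p_{Streamly} = 111.5 + 0.25p_{Vidio}.
Plugging p_{Streamly} into Vidio's best response: p_{Vidio} = 110.5 + 0.25(111.5 + 0.25p_{Vidio}) ⇒ 0.9375p_{Vidio} = 138.375, so p_{Vidio} = 147.6.
Then p_{Streamly} = 111.5 + 0.25·147.6 = 148.4.
q_{Vidio} = 344 − 2·147.6 + 148.4 = 197.2.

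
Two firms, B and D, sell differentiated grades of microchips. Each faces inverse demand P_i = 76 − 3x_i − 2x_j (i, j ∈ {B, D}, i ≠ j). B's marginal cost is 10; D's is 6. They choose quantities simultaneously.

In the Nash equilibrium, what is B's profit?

192

Firm B's profit: π = x_B(76 − 3x_B − 2x_D) − 10x_B.
∂π/∂x_B = 66 − 6x_B − 2x_D = 0 ⇒ x_B = 11 − (1/3)x_D.
Similarly x_D = 35/3 − (1/3)x_B.
Solving the two reaction functions simultaneously: (1 − (−1/3)(−1/3))x_B = 11 − (1/3)·(35/3), so (8/9)x_B = 64/9 and x_B = 8.
Then x_D = 35/3 − (1/3)·8 = 9.
P_B = 76 − 3·8 − 2·9 = 34.
Profit = (34 − 10)·8 = 192.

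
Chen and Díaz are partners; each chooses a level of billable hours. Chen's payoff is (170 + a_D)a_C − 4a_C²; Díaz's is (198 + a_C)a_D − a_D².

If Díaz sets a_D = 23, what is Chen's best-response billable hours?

Expanding Chen's payoff: 170a_C + a_Da_C − 4a_C².
∂π/∂a_C = 170 + a_D − 8a_C = 0, so a_C = 21.25 + 0.125a_D.
At a_D = 23: a_C = 21.25 + 0.125·23 = 24.125.

24.125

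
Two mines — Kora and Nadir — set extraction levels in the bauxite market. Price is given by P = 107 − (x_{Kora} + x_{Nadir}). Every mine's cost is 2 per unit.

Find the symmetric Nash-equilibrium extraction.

35

Mine Kora's profit: π = x_{Kora}(107 − (x_{Kora} + x_{Nadir})) − 2x_{Kora}.
∂π/∂x_{Kora} = 105 − 2x_{Kora} − x_{Nadir} = 0, so x_{Kora} = 52.5 − 0.5x_{Nadir}.
Setting x_{Kora} = x_{Nadir} in the reaction function: x_{Kora} = 52.5 − 0.5x_{Kora}, so x_{Kora} = 52.5 / 1.5 = 35.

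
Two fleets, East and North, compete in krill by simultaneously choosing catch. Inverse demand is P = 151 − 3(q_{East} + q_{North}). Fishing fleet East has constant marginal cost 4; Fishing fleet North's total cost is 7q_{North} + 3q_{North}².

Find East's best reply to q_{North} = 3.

Fishing fleet East's profit: π = q_{East}(151 − 3(q_{East} + q_{North})) − 4q_{East}.
∂π/∂q_{East} = 147 − 6q_{East} − 3q_{North} = 0, so q_{East} = 24.5 − 0.5q_{North}.
At q_{North} = 3: q_{East} = 24.5 − 0.5·3 = 23.

23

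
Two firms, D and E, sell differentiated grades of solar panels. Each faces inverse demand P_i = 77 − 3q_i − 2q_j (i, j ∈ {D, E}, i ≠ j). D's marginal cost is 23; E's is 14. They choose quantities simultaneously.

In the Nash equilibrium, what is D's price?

41.5625

Firm D's profit: π = q_D(77 − 3q_D − 2q_E) − 23q_D.
∂π/∂q_D = 54 − 6q_D − 2q_E = 0 ⇒ q_D = 9 − (1/3)q_E.
Similarly q_E = 10.5 − (1/3)q_D.
Plugging q_E into D's best response: q_D = 9 − (1/3)(10.5 − (1/3)q_D) ⇒ (8/9)q_D = 5.5, so q_D = 6.1875.
Then q_E = 10.5 − (1/3)·6.1875 = 8.4375.
P_D = 77 − 3·6.1875 − 2·8.4375 = 41.5625.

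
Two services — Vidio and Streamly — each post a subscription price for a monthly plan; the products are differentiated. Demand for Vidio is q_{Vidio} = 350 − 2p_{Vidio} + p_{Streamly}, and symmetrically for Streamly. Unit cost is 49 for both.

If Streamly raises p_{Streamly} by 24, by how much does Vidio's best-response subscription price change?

Vidio's profit: π = (p_{Vidio} − 49)(350 − 2p_{Vidio} + p_{Streamly}).
∂π/∂p_{Vidio} = 448 − 4p_{Vidio} + p_{Streamly} = 0 ⇒ p_{Vidio} = 112 + 0.25p_{Streamly}.
The reaction-function slope is 0.25, so a 24-unit rise in p_{Streamly} moves p_{Vidio} by 0.25 × 24 = 6. Vidio's best response rises — the actions are strategic complements.

6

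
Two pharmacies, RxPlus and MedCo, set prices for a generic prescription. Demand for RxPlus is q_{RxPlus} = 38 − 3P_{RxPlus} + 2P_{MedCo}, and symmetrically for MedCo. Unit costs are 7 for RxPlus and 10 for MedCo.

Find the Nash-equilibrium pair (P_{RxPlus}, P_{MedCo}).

15.3125, 16.4375

RxPlus's profit: π = (P_{RxPlus} − 7)(38 − 3P_{RxPlus} + 2P_{MedCo}).
∂π/∂P_{RxPlus} = 59 − 6P_{RxPlus} + 2P_{MedCo} = 0 ⇒ P_{RxPlus} = 59/6 + (1/3)P_{MedCo}.
Similarly P_{MedCo} = 34/3 + (1/3)P_{RxPlus}.
Plugging P_{MedCo} into RxPlus's best response: P_{RxPlus} = 59/6 + (1/3)(34/3 + (1/3)P_{RxPlus}) ⇒ (8/9)P_{RxPlus} = 245/18, so P_{RxPlus} = 15.3125.
Then P_{MedCo} = 34/3 + (1/3)·15.3125 = 16.4375.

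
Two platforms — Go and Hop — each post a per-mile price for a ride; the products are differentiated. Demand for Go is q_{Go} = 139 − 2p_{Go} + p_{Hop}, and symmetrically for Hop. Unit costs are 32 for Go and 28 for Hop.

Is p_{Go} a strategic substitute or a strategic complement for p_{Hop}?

Go's profit: π = (p_{Go} − 32)(139 − 2p_{Go} + p_{Hop}).
∂π/∂p_{Go} = 203 − 4p_{Go} + p_{Hop} = 0 ⇒ p_{Go} = 50.75 + 0.25p_{Hop}.
The best-response slope dp_{Go}/dp_{Hop} = 0.25 > 0: the reaction function is upward-sloping, so the choices are strategic complements.

strategic complements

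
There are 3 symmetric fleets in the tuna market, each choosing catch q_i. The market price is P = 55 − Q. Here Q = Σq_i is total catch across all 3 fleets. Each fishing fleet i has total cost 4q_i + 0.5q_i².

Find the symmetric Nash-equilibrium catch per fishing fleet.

A representative fishing fleet's profit is π_i = q_i(55 − Q) − 4q_i − 0.5q_i², with Q = q_i + Σ_{j≠i} q_j.
First-order condition: 51 − 3q_i − Σ_{j≠i} q_j = 0.
In a symmetric equilibrium every fishing fleet chooses the same q, so Σ_{j≠i} q_j = 2q. The condition becomes 51 − 5q = 0, giving q = 51/5 = 10.2.

10.2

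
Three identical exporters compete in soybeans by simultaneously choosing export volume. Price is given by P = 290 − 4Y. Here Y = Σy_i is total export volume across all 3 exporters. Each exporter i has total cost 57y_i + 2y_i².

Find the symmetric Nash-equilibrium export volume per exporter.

11.65

A representative exporter's profit is π_i = y_i(290 − 4Y) − 57y_i − 2y_i², with Y = y_i + Σ_{j≠i} y_j.
First-order condition: 233 − 12y_i − 4Σ_{j≠i} y_j = 0.
Imposing symmetry (y_j = y for all j) turns Σ_{j≠i} y_j into 2y, so 233 = 20y and y = 11.65.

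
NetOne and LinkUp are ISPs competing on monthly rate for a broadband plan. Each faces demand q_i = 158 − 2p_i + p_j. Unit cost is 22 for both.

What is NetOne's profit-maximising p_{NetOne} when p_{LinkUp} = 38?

60

NetOne's profit: π = (p_{NetOne} − 22)(158 − 2p_{NetOne} + p_{LinkUp}).
∂π/∂p_{NetOne} = 202 − 4p_{NetOne} + p_{LinkUp} = 0 ⇒ p_{NetOne} = 50.5 + 0.25p_{LinkUp}.
At p_{LinkUp} = 38: p_{NetOne} = 50.5 + 0.25·38 = 60.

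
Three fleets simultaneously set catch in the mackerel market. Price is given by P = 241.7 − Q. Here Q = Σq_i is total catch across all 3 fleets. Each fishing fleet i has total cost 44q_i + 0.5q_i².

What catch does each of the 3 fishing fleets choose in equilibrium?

A representative fishing fleet's profit is π_i = q_i(241.7 − Q) − 44q_i − 0.5q_i², with Q = q_i + Σ_{j≠i} q_j.
First-order condition: 197.7 − 3q_i − Σ_{j≠i} q_j = 0.
With identical fishing fleets, set every q_j = q: then 197.7 − 3q − 2q = 0, i.e. q = 197.7/5 = 39.54.

39.54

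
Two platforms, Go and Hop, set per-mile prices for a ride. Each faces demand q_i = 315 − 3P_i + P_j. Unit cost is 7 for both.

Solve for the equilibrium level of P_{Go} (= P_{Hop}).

67.2

Go's profit: π = (P_{Go} − 7)(315 − 3P_{Go} + P_{Hop}).
∂π/∂P_{Go} = 336 − 6P_{Go} + P_{Hop} = 0 ⇒ P_{Go} = 56 + (1/6)P_{Hop}.
By symmetry P_{Hop} = P_{Go}; substituting into the reaction function, (5/6)P_{Go} = 56 and P_{Go} = 67.2.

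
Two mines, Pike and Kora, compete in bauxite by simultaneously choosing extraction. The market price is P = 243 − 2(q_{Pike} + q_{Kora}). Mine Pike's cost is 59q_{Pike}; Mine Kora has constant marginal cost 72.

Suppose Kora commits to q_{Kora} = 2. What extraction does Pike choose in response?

45

Mine Pike's profit: π = q_{Pike}(243 − 2(q_{Pike} + q_{Kora})) − 59q_{Pike}.
∂π/∂q_{Pike} = 184 − 4q_{Pike} − 2q_{Kora} = 0, so q_{Pike} = 46 − 0.5q_{Kora}.
At q_{Kora} = 2: q_{Pike} = 46 − 0.5·2 = 45.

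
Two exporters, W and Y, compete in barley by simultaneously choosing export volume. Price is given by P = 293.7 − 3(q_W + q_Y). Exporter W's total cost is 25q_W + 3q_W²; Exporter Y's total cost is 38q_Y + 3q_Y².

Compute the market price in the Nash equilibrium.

Exporter W's profit: π = q_W(293.7 − 3(q_W + q_Y)) − 25q_W − 3q_W².
∂π/∂q_W = 268.7 − 12q_W − 3q_Y = 0, so q_W = 2687/120 − 0.25q_Y.
By the same steps for Y: q_Y = 2557/120 − 0.25q_W.
Plugging q_Y into W's best response: q_W = 2687/120 − 0.25(2557/120 − 0.25q_W) ⇒ 0.9375q_W = 8191/480, so q_W = 8191/450.
Then q_Y = 2557/120 − 0.25·(8191/450) = 7541/450.
Equilibrium price: P = 293.7 − 3·34.96 = 188.82.

188.82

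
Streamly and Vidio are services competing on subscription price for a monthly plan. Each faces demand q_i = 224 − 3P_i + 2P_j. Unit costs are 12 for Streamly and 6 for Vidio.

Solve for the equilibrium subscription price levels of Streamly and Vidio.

Streamly's profit: π = (P_{Streamly} − 12)(224 − 3P_{Streamly} + 2P_{Vidio}).
∂π/∂P_{Streamly} = 260 − 6P_{Streamly} + 2P_{Vidio} = 0 ⇒ P_{Streamly} = 130/3 + (1/3)P_{Vidio}.
Similarly P_{Vidio} = 121/3 + (1/3)P_{Streamly}.
Substituting the second reaction function into the first: P_{Streamly} = 130/3 + (1/3)(121/3 + (1/3)P_{Streamly}), which gives (8/9)P_{Streamly} = 511/9 ⇒ P_{Streamly} = 63.875.
Then P_{Vidio} = 121/3 + (1/3)·63.875 = 61.625.

63.875, 61.625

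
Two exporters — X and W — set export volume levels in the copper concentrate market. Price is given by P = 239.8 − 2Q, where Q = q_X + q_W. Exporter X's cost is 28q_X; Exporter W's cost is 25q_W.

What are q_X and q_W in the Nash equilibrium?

34.8, 36.3

Exporter X's profit: π = q_X(239.8 − 2(q_X + q_W)) − 28q_X.
∂π/∂q_X = 211.8 − 4q_X − 2q_W = 0, so q_X = 52.95 − 0.5q_W.
By the same steps for W: q_W = 53.7 − 0.5q_X.
Solving the two reaction functions simultaneously: (1 − (−0.5)(−0.5))q_X = 52.95 − 0.5·53.7, so 0.75q_X = 26.1 and q_X = 34.8.
Then q_W = 53.7 − 0.5·34.8 = 36.3.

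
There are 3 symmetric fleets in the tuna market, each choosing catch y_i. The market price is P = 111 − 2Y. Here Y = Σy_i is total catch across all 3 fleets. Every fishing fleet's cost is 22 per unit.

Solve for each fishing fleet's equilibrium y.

A representative fishing fleet's profit is π_i = y_i(111 − 2Y) − 22y_i, with Y = y_i + Σ_{j≠i} y_j.
First-order condition: 89 − 4y_i − 2Σ_{j≠i} y_j = 0.
In a symmetric equilibrium every fishing fleet chooses the same y, so Σ_{j≠i} y_j = 2y. The condition becomes 89 − 8y = 0, giving y = 89/8 = 11.125.

11.125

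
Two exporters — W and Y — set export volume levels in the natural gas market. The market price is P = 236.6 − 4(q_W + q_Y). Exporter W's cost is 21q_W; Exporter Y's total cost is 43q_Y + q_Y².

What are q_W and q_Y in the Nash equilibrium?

21.5875, 10.725

Exporter W's profit: π = q_W(236.6 − 4(q_W + q_Y)) − 21q_W.
∂π/∂q_W = 215.6 − 8q_W − 4q_Y = 0, so q_W = 26.95 − 0.5q_Y.
For Y: ∂π/∂q_Y = 193.6 − 10q_Y − 4q_W = 0 ⇒ q_Y = 19.36 − 0.4q_W.
Solving the two reaction functions simultaneously: (1 − (−0.5)(−0.4))q_W = 26.95 − 0.5·19.36, so 0.8q_W = 17.27 and q_W = 21.5875.
Then q_Y = 19.36 − 0.4·21.5875 = 10.725.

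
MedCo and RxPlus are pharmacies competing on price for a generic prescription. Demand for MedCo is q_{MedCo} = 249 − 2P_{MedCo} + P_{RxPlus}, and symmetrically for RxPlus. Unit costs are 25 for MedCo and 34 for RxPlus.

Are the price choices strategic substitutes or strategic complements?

MedCo's profit: π = (P_{MedCo} − 25)(249 − 2P_{MedCo} + P_{RxPlus}).
∂π/∂P_{MedCo} = 299 − 4P_{MedCo} + P_{RxPlus} = 0 ⇒ P_{MedCo} = 74.75 + 0.25P_{RxPlus}.
The best-response slope dP_{MedCo}/dP_{RxPlus} = 0.25 > 0: the reaction function is upward-sloping, so the choices are strategic complements.

strategic complements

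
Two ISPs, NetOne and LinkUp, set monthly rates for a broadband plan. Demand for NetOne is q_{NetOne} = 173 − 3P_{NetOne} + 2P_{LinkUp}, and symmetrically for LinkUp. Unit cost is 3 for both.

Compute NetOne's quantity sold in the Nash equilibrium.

NetOne's profit: π = (P_{NetOne} − 3)(173 − 3P_{NetOne} + 2P_{LinkUp}).
∂π/∂P_{NetOne} = 182 − 6P_{NetOne} + 2P_{LinkUp} = 0 ⇒ P_{NetOne} = 91/3 + (1/3)P_{LinkUp}.
The game is symmetric, so in equilibrium P_{LinkUp} = P_{NetOne}: the reaction function gives (2/3)P_{NetOne} = 91/3, hence P_{NetOne} = 45.5.
q_{NetOne} = 173 − 3·45.5 + 2·45.5 = 127.5.

127.5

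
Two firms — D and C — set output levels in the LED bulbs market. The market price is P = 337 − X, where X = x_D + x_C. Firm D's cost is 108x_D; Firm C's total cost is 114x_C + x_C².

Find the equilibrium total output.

130

Firm D's profit: π = x_D(337 − (x_D + x_C)) − 108x_D.
∂π/∂x_D = 229 − 2x_D − x_C = 0, so x_D = 114.5 − 0.5x_C.
For C: ∂π/∂x_C = 223 − 4x_C − x_D = 0 ⇒ x_C = 55.75 − 0.25x_D.
Substituting the second reaction function into the first: x_D = 114.5 − 0.5(55.75 − 0.25x_D), which gives 0.875x_D = 86.625 ⇒ x_D = 99.
Then x_C = 55.75 − 0.25·99 = 31.
Total output: 99 + 31 = 130.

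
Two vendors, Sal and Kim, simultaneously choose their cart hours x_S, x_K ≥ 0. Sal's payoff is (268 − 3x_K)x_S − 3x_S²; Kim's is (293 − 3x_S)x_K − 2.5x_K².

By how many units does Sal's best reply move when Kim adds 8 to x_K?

Expanding Sal's payoff: 268x_S − 3x_Kx_S − 3x_S².
∂π/∂x_S = 268 − 3x_K − 6x_S = 0, so x_S = 134/3 − 0.5x_K.
The reaction-function slope is −0.5, so an 8-unit rise in x_K moves x_S by −0.5 × 8 = −4. Sal's best response falls — the actions are strategic substitutes.

-4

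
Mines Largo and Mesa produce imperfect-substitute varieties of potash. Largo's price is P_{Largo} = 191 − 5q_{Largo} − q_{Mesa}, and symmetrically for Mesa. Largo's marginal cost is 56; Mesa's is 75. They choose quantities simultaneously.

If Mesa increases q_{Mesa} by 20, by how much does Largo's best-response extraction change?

-2

Mine Largo's profit: π = q_{Largo}(191 − 5q_{Largo} − q_{Mesa}) − 56q_{Largo}.
∂π/∂q_{Largo} = 135 − 10q_{Largo} − q_{Mesa} = 0 ⇒ q_{Largo} = 13.5 − 0.1q_{Mesa}.
The reaction-function slope is −0.1, so a 20-unit rise in q_{Mesa} moves q_{Largo} by −0.1 × 20 = −2. Largo's best response falls — the actions are strategic substitutes.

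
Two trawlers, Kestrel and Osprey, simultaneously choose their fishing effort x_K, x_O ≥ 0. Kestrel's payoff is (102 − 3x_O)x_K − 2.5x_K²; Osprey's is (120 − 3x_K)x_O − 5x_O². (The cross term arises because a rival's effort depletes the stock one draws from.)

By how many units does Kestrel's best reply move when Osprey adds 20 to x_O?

Expanding Kestrel's payoff: 102x_K − 3x_Ox_K − 2.5x_K².
∂π/∂x_K = 102 − 3x_O − 5x_K = 0, so x_K = 20.4 − 0.6x_O.
The reaction-function slope is −0.6, so a 20-unit rise in x_O moves x_K by −0.6 × 20 = −12. Kestrel's best response falls — the actions are strategic substitutes.

-12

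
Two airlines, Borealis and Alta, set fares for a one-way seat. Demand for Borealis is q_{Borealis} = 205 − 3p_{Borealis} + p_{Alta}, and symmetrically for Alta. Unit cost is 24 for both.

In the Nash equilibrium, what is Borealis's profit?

2957.88

Borealis's profit: π = (p_{Borealis} − 24)(205 − 3p_{Borealis} + p_{Alta}).
∂π/∂p_{Borealis} = 277 − 6p_{Borealis} + p_{Alta} = 0 ⇒ p_{Borealis} = 277/6 + (1/6)p_{Alta}.
Setting p_{Borealis} = p_{Alta} in the reaction function: p_{Borealis} = 277/6 + (1/6)p_{Borealis}, so p_{Borealis} = (277/6) / (5/6) = 55.4.
q_{Borealis} = 205 − 3·55.4 + 55.4 = 94.2.
Profit = (55.4 − 24)·94.2 = 2957.88.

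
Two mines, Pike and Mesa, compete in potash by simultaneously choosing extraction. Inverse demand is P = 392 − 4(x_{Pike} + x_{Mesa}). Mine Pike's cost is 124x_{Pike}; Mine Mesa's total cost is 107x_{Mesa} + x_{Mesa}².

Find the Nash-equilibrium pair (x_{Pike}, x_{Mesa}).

Mine Pike's profit: π = x_{Pike}(392 − 4(x_{Pike} + x_{Mesa})) − 124x_{Pike}.
∂π/∂x_{Pike} = 268 − 8x_{Pike} − 4x_{Mesa} = 0, so x_{Pike} = 33.5 − 0.5x_{Mesa}.
For Mesa: ∂π/∂x_{Mesa} = 285 − 10x_{Mesa} − 4x_{Pike} = 0 ⇒ x_{Mesa} = 28.5 − 0.4x_{Pike}.
Plugging x_{Mesa} into Pike's best response: x_{Pike} = 33.5 − 0.5(28.5 − 0.4x_{Pike}) ⇒ 0.8x_{Pike} = 19.25, so x_{Pike} = 24.0625.
Then x_{Mesa} = 28.5 − 0.4·24.0625 = 18.875.

24.0625, 18.875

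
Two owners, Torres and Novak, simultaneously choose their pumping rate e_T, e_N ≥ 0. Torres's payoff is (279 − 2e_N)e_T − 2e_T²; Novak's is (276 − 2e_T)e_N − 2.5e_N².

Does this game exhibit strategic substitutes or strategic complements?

Expanding Torres's payoff: 279e_T − 2e_Ne_T − 2e_T².
∂π/∂e_T = 279 − 2e_N − 4e_T = 0, so e_T = 69.75 − 0.5e_N.
The best-response slope de_T/de_N = −0.5 < 0: the reaction function is downward-sloping, so the choices are strategic substitutes.

strategic substitutes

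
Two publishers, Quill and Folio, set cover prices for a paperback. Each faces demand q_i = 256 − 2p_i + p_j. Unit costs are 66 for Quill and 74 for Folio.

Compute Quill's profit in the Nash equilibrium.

8294.72

Quill's profit: π = (p_{Quill} − 66)(256 − 2p_{Quill} + p_{Folio}).
∂π/∂p_{Quill} = 388 − 4p_{Quill} + p_{Folio} = 0 ⇒ p_{Quill} = 97 + 0.25p_{Folio}.
Similarly p_{Folio} = 101 + 0.25p_{Quill}.
Substituting the second reaction function into the first: p_{Quill} = 97 + 0.25(101 + 0.25p_{Quill}), which gives 0.9375p_{Quill} = 122.25 ⇒ p_{Quill} = 130.4.
Then p_{Folio} = 101 + 0.25·130.4 = 133.6.
q_{Quill} = 256 − 2·130.4 + 133.6 = 128.8.
Profit = (130.4 − 66)·128.8 = 8294.72.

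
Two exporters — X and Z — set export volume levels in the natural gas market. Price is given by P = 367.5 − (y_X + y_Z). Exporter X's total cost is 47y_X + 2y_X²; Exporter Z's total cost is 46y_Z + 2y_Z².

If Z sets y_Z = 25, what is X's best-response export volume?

Exporter X's profit: π = y_X(367.5 − (y_X + y_Z)) − 47y_X − 2y_X².
∂π/∂y_X = 320.5 − 6y_X − y_Z = 0, so y_X = 641/12 − (1/6)y_Z.
At y_Z = 25: y_X = 641/12 − (1/6)·25 = 49.25.

49.25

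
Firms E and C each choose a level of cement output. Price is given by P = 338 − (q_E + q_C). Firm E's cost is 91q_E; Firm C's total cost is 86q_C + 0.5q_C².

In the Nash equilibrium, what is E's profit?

Firm E's profit: π = q_E(338 − (q_E + q_C)) − 91q_E.
∂π/∂q_E = 247 − 2q_E − q_C = 0, so q_E = 123.5 − 0.5q_C.
For C: ∂π/∂q_C = 252 − 3q_C − q_E = 0 ⇒ q_C = 84 − (1/3)q_E.
Plugging q_C into E's best response: q_E = 123.5 − 0.5(84 − (1/3)q_E) ⇒ (5/6)q_E = 81.5, so q_E = 97.8.
Then q_C = 84 − (1/3)·97.8 = 51.4.
Price P = 338 − 149.2 = 188.8.
E's profit: (188.8 − 91)·97.8 = 9564.84.

9564.84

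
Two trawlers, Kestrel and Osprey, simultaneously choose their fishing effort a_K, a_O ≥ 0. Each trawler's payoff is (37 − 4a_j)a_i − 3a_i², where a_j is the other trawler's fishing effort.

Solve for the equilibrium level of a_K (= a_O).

3.7

Kestrel's payoff is (37 − 4a_O)a_K − 3a_K².
∂π/∂a_K = 37 − 4a_O − 6a_K = 0, so a_K = 37/6 − (2/3)a_O.
Setting a_K = a_O in the reaction function: a_K = 37/6 − (2/3)a_K, so a_K = (37/6) / (5/3) = 3.7.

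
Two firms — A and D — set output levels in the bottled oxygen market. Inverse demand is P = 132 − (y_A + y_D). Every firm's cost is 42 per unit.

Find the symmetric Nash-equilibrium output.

Firm A's profit: π = y_A(132 − (y_A + y_D)) − 42y_A.
∂π/∂y_A = 90 − 2y_A − y_D = 0, so y_A = 45 − 0.5y_D.
The game is symmetric, so in equilibrium y_D = y_A: the reaction function gives 1.5y_A = 45, hence y_A = 30.

30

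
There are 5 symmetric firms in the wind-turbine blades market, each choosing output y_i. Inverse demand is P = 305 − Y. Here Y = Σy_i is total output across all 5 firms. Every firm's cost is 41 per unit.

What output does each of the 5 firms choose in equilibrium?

44

A representative firm's profit is π_i = y_i(305 − Y) − 41y_i, with Y = y_i + Σ_{j≠i} y_j.
First-order condition: 264 − 2y_i − Σ_{j≠i} y_j = 0.
With identical firms, set every y_j = y: then 264 − 2y − 4y = 0, i.e. y = 264/6 = 44.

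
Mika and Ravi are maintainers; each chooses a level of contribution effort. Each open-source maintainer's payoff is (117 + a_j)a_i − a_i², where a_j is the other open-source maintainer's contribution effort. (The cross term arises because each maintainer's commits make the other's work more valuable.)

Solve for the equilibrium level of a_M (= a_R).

Mika's payoff is (117 + a_R)a_M − a_M².
∂π/∂a_M = 117 + a_R − 2a_M = 0, so a_M = 58.5 + 0.5a_R.
Setting a_M = a_R in the reaction function: a_M = 58.5 + 0.5a_M, so a_M = 58.5 / 0.5 = 117.

117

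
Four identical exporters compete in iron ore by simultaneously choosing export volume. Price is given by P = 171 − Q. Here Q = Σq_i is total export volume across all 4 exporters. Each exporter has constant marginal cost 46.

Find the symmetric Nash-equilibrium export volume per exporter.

25

A representative exporter's profit is π_i = q_i(171 − Q) − 46q_i, with Q = q_i + Σ_{j≠i} q_j.
First-order condition: 125 − 2q_i − Σ_{j≠i} q_j = 0.
Imposing symmetry (q_j = q for all j) turns Σ_{j≠i} q_j into 3q, so 125 = 5q and q = 25.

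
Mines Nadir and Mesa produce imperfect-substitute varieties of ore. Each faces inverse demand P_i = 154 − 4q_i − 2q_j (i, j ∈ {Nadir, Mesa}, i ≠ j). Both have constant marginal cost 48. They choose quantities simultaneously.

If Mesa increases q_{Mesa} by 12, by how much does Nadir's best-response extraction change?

-3

Mine Nadir's profit: π = q_{Nadir}(154 − 4q_{Nadir} − 2q_{Mesa}) − 48q_{Nadir}.
∂π/∂q_{Nadir} = 106 − 8q_{Nadir} − 2q_{Mesa} = 0 ⇒ q_{Nadir} = 13.25 − 0.25q_{Mesa}.
The reaction-function slope is −0.25, so a 12-unit rise in q_{Mesa} moves q_{Nadir} by −0.25 × 12 = −3. Nadir's best response falls — the actions are strategic substitutes.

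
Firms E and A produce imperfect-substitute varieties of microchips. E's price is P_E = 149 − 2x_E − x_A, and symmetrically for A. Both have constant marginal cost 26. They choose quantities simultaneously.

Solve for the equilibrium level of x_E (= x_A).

24.6

Firm E's profit: π = x_E(149 − 2x_E − x_A) − 26x_E.
∂π/∂x_E = 123 − 4x_E − x_A = 0 ⇒ x_E = 30.75 − 0.25x_A.
By symmetry x_A = x_E; substituting into the reaction function, 1.25x_E = 30.75 and x_E = 24.6.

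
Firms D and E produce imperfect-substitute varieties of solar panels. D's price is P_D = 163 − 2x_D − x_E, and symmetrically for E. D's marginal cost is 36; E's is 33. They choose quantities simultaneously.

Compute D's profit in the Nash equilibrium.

Firm D's profit: π = x_D(163 − 2x_D − x_E) − 36x_D.
∂π/∂x_D = 127 − 4x_D − x_E = 0 ⇒ x_D = 31.75 − 0.25x_E.
Similarly x_E = 32.5 − 0.25x_D.
Substituting the second reaction function into the first: x_D = 31.75 − 0.25(32.5 − 0.25x_D), which gives 0.9375x_D = 23.625 ⇒ x_D = 25.2.
Then x_E = 32.5 − 0.25·25.2 = 26.2.
P_D = 163 − 2·25.2 − 26.2 = 86.4.
Profit = (86.4 − 36)·25.2 = 1270.08.

1270.08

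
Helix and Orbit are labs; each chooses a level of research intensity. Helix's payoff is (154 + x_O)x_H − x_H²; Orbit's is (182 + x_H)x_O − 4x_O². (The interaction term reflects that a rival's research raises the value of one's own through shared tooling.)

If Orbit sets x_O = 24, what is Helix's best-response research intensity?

Expanding Helix's payoff: 154x_H + x_Ox_H − x_H².
∂π/∂x_H = 154 + x_O − 2x_H = 0, so x_H = 77 + 0.5x_O.
At x_O = 24: x_H = 77 + 0.5·24 = 89.

89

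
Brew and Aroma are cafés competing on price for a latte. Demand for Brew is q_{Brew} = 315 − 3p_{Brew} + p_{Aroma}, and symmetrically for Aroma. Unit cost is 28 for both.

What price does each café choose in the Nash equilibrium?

Brew's profit: π = (p_{Brew} − 28)(315 − 3p_{Brew} + p_{Aroma}).
∂π/∂p_{Brew} = 399 − 6p_{Brew} + p_{Aroma} = 0 ⇒ p_{Brew} = 66.5 + (1/6)p_{Aroma}.
Setting p_{Brew} = p_{Aroma} in the reaction function: p_{Brew} = 66.5 + (1/6)p_{Brew}, so p_{Brew} = 66.5 / (5/6) = 79.8.

79.8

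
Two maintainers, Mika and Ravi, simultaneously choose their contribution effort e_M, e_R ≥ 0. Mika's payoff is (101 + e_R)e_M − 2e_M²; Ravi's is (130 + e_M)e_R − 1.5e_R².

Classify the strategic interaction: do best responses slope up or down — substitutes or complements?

strategic complements

Expanding Mika's payoff: 101e_M + e_Re_M − 2e_M².
∂π/∂e_M = 101 + e_R − 4e_M = 0, so e_M = 25.25 + 0.25e_R.
The best-response slope de_M/de_R = 0.25 > 0: the reaction function is upward-sloping, so the choices are strategic complements.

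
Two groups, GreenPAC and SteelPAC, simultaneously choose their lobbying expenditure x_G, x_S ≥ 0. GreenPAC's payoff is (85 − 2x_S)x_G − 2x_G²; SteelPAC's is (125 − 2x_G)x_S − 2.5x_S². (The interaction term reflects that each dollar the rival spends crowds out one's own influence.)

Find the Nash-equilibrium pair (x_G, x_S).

10.9375, 20.625

Expanding GreenPAC's payoff: 85x_G − 2x_Sx_G − 2x_G².
∂π/∂x_G = 85 − 2x_S − 4x_G = 0, so x_G = 21.25 − 0.5x_S.
Likewise for SteelPAC: x_S = 25 − 0.4x_G.
Plugging x_S into GreenPAC's best response: x_G = 21.25 − 0.5(25 − 0.4x_G) ⇒ 0.8x_G = 8.75, so x_G = 10.9375.
Then x_S = 25 − 0.4·10.9375 = 20.625.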